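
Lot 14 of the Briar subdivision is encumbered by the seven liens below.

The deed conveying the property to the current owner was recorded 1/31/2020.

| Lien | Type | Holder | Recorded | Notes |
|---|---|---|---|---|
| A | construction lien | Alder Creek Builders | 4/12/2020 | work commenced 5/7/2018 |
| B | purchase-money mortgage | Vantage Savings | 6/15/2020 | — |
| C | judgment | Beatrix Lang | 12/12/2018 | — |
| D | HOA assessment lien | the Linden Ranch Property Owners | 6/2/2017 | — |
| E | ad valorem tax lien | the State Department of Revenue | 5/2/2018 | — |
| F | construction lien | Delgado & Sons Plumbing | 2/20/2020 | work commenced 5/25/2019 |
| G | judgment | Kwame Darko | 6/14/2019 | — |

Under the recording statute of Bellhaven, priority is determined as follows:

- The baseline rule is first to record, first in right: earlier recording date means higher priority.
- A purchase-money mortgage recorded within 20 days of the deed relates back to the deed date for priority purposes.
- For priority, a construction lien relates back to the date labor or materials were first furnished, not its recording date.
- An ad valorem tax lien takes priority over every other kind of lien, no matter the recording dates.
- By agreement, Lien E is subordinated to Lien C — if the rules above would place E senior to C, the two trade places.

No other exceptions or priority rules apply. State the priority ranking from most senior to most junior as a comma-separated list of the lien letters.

C, D, A, E, F, G, B

Effective dates after the stated exceptions: A relates back to 5/7/2018 (work commenced); B was recorded 136 days after the deed, outside the 20-day window, so it keeps its recording date; F's effective date is 5/25/2019, when work began.
As an ad valorem tax lien, E is senior to every other lien.
Remaining liens by effective date: D (6/2/2017), A (5/7/2018), C (12/12/2018), F (5/25/2019), G (6/14/2019), B (6/15/2020).
E is senior to C before the subordination, so the two trade places.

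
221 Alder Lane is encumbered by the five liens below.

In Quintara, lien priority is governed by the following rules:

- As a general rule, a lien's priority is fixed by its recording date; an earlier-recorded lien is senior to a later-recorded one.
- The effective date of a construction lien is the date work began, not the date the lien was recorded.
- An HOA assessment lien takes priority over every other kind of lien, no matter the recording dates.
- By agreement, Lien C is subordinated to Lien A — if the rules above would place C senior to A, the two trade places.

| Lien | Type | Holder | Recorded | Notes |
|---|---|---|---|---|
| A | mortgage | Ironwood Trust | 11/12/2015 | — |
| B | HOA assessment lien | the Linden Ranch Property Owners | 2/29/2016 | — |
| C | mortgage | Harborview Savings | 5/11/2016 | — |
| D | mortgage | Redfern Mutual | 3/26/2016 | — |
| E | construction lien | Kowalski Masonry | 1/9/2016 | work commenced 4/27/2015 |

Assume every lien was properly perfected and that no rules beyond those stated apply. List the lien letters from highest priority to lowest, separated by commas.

Effective dates: E is treated as recorded 4/27/2015, the work-commencement date.
As an HOA assessment lien, B is senior to every other lien.
Among the remaining liens, by effective date: E (4/27/2015), A (11/12/2015), D (3/26/2016), C (5/11/2016).
C is already junior to A, so the subordination agreement changes nothing.

B, E, A, D, C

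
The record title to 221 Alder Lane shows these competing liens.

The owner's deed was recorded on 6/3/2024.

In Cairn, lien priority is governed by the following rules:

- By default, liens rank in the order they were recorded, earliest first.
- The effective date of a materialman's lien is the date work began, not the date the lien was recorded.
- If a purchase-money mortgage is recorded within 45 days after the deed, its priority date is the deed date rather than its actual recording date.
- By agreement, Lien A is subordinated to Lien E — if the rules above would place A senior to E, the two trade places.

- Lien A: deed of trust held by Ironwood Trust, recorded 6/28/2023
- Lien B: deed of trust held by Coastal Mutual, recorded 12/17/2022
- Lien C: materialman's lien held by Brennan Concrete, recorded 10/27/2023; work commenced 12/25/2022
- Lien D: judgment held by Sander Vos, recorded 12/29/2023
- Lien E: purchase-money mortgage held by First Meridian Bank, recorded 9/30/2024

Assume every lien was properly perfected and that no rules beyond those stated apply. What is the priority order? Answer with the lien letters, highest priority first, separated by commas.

Effective dates: C is treated as recorded 12/25/2022, the work-commencement date; E was recorded 119 days after the deed — beyond 45 days — so no relation-back applies.
By effective date, earliest first: B (12/17/2022), C (12/25/2022), A (6/28/2023), D (12/29/2023), E (9/30/2024).
The subordination applies — A was senior to E — so A and E swap.

B, C, E, D, A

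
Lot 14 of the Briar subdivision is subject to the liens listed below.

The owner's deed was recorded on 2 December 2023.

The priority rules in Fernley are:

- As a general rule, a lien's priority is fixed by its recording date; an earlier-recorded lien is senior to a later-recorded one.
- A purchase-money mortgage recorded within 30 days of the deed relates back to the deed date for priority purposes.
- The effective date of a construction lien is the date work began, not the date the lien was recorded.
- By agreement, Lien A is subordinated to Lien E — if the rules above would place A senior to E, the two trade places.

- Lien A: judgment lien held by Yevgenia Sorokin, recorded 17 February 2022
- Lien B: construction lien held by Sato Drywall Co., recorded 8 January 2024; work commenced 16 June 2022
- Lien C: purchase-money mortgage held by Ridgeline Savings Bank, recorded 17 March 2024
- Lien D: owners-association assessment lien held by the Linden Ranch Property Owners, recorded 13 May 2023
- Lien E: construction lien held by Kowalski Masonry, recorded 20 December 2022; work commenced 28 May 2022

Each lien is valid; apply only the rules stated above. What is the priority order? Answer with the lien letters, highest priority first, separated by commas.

E, A, B, D, C

Effective dates after the stated exceptions: B relates back to 16 June 2022 (work commenced); C missed the 30-day window (106 days after the deed), so its recording date stands; E is treated as recorded 28 May 2022, the work-commencement date.
Sorted by effective date: A (17 February 2022), E (28 May 2022), B (16 June 2022), D (13 May 2023), C (17 March 2024).
A would otherwise be senior to E, so under the subordination agreement A and E exchange positions.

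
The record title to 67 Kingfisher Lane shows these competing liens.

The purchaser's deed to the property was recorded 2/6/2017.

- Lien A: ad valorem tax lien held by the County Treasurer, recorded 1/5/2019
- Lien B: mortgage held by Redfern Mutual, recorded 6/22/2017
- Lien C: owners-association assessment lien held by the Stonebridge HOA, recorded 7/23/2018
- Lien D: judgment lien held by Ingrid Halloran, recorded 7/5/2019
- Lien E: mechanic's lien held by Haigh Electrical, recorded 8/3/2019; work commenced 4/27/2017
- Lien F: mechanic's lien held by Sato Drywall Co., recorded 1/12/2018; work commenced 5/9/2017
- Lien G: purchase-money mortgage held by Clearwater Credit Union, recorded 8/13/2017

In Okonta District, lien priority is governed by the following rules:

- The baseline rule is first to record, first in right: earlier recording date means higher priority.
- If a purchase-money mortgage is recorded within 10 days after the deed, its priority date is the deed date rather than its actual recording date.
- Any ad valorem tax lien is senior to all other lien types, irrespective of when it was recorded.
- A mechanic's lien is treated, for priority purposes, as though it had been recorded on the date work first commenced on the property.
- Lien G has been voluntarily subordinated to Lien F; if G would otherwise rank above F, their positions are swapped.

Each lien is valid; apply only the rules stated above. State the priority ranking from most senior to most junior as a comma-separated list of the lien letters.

Adjusting effective dates: E is treated as recorded 4/27/2017, the work-commencement date; F relates back to 5/9/2017 (work commenced); G was recorded 188 days after the deed — beyond 10 days — so no relation-back applies.
A is an ad valorem tax lien and takes priority over every other lien.
The other liens, earliest effective date first: E (4/27/2017), F (5/9/2017), B (6/22/2017), G (8/13/2017), C (7/23/2018), D (7/5/2019).
Since G is not senior to F, the subordination leaves the order unchanged.

A, E, F, B, G, C, D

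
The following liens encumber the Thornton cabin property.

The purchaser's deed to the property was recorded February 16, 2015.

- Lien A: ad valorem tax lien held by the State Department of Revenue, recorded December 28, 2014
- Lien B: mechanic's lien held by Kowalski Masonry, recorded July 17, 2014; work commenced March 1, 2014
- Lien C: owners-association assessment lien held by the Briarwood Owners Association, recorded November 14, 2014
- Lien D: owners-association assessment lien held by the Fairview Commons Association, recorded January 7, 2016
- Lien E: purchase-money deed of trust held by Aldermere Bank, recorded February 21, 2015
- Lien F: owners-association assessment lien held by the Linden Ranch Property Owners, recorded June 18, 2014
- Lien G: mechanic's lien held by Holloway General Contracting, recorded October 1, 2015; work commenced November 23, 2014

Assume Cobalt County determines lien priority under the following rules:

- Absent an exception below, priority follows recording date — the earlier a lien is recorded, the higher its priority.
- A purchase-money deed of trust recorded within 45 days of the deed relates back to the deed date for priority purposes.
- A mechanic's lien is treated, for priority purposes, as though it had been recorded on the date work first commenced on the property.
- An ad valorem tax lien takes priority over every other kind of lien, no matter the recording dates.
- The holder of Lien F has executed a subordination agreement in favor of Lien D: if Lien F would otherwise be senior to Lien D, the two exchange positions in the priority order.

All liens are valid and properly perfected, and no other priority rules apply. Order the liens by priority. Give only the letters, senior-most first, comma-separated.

Effective dates: B relates back to March 1, 2014 (work commenced); E was recorded within the 45-day window, so its effective date is the deed date February 16, 2015; G's effective date is November 23, 2014, when work began.
As an ad valorem tax lien, A is senior to every other lien.
The other liens, earliest effective date first: B (March 1, 2014), F (June 18, 2014), C (November 14, 2014), G (November 23, 2014), E (February 16, 2015), D (January 7, 2016).
F is senior to D before the subordination, so the two trade places.

A, B, D, C, G, E, F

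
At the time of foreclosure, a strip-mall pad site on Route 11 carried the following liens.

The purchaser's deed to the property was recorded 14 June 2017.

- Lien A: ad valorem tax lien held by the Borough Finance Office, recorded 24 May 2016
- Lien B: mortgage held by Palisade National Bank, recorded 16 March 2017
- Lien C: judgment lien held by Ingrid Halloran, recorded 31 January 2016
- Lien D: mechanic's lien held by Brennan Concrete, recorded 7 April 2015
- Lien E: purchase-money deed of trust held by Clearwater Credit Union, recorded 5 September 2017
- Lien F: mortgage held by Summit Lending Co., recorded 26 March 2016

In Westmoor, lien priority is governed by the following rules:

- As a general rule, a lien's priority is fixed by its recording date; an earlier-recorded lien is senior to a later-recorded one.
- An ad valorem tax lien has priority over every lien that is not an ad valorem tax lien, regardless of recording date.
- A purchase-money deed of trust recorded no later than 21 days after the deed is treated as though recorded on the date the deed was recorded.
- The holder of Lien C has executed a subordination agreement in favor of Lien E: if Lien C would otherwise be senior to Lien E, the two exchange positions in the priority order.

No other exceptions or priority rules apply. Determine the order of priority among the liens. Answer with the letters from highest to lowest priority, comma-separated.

Effective dates: E missed the 21-day window (83 days after the deed), so its recording date stands.
As an ad valorem tax lien, A is senior to every other lien.
Among the remaining liens, by effective date: D (7 April 2015), C (31 January 2016), F (26 March 2016), B (16 March 2017), E (5 September 2017).
The subordination applies — C was senior to E — so C and E swap.

A, D, E, F, B, C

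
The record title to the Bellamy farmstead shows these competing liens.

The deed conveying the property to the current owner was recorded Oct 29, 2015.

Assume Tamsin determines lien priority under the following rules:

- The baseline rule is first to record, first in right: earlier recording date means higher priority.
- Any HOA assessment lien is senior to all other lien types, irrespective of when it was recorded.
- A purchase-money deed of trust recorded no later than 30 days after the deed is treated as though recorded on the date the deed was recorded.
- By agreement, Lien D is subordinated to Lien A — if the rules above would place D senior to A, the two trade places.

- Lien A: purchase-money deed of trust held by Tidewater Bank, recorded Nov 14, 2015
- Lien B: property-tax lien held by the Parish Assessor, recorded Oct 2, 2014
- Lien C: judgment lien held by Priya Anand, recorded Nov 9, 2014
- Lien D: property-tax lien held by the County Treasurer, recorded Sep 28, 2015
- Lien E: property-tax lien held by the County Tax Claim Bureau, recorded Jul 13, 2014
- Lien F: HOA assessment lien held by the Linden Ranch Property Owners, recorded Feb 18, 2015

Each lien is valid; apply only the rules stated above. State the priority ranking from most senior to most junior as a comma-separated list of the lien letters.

F, E, B, C, A, D

Adjusting effective dates: A was recorded within the 30-day window, so its effective date is the deed date Oct 29, 2015.
F is an HOA assessment lien and takes priority over every other lien.
The other liens, earliest effective date first: E (Jul 13, 2014), B (Oct 2, 2014), C (Nov 9, 2014), D (Sep 28, 2015), A (Oct 29, 2015).
Because D would otherwise rank above A, the subordination swaps them.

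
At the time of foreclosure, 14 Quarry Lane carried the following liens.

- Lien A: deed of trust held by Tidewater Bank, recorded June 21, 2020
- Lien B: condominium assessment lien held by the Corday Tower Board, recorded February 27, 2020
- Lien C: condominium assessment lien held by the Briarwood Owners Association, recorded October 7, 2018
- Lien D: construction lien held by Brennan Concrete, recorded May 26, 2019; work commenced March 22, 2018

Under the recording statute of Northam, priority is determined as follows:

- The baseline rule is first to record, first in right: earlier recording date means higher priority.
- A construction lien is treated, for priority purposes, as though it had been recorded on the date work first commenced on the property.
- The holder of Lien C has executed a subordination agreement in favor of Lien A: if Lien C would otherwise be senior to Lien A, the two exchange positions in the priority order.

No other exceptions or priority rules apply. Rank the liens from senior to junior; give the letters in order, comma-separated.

D, A, B, C

Effective dates: D's effective date is March 22, 2018, when work began.
By effective date: D (March 22, 2018), C (October 7, 2018), B (February 27, 2020), A (June 21, 2020).
The subordination applies — C was senior to A — so C and A swap.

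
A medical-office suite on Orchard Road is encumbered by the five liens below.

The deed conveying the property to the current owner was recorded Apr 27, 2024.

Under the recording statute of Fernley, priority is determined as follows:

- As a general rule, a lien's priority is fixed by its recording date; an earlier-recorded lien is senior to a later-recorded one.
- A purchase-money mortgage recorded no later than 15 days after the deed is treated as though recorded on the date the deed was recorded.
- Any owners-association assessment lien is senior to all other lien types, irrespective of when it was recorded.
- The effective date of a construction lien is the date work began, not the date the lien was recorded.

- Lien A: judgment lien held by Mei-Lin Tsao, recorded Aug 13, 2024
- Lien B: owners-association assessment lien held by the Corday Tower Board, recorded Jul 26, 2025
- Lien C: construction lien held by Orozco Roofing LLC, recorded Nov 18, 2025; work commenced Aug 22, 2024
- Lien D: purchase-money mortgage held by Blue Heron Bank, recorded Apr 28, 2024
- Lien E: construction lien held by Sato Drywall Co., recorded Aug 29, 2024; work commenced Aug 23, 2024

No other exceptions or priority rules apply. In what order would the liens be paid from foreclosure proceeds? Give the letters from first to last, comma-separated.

Effective dates: C relates back to Aug 22, 2024 (work commenced); D relates back to the deed date Apr 27, 2024; E relates back to Aug 23, 2024 (work commenced).
B is an owners-association assessment lien, so it outranks all other liens regardless of date.
Among the remaining liens, by effective date: D (Apr 27, 2024), A (Aug 13, 2024), C (Aug 22, 2024), E (Aug 23, 2024).

B, D, A, C, E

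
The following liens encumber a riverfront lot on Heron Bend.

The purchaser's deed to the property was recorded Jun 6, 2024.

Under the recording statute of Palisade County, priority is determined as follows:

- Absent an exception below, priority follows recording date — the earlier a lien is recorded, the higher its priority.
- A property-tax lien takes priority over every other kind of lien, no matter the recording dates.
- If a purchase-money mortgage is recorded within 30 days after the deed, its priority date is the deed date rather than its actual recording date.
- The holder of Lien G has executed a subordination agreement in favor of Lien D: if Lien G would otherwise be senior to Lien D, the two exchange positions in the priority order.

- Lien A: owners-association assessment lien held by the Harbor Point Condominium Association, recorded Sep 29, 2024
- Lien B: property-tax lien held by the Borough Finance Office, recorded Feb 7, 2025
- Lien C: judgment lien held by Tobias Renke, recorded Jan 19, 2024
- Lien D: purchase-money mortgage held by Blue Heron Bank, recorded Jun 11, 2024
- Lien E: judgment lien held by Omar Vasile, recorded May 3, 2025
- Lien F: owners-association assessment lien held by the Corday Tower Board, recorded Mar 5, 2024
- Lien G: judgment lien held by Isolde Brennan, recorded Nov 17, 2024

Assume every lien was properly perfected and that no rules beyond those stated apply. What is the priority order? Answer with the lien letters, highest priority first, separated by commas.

B, C, F, D, A, G, E

Effective dates after the stated exceptions: D was recorded within the 30-day window, so its effective date is the deed date Jun 6, 2024.
B, as a property-tax lien, has superpriority and ranks first.
Among the remaining liens, by effective date: C (Jan 19, 2024), F (Mar 5, 2024), D (Jun 6, 2024), A (Sep 29, 2024), G (Nov 17, 2024), E (May 3, 2025).
G is already junior to D, so the subordination agreement changes nothing.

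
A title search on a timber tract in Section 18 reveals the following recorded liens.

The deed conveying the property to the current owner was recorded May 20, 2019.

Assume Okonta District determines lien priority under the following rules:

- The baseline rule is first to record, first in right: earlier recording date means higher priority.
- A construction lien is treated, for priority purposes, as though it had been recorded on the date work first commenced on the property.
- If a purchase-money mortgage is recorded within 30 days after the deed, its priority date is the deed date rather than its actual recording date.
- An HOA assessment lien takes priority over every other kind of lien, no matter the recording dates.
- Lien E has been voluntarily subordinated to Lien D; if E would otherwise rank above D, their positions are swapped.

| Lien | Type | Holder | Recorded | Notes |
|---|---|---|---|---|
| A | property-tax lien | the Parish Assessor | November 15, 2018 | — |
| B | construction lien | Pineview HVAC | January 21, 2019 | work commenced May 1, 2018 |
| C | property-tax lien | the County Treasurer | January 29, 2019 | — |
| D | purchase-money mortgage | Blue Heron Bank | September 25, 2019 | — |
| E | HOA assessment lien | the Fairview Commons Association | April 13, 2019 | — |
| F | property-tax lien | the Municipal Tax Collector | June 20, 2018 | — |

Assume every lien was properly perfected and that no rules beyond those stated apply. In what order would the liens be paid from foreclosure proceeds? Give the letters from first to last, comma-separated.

Effective dates after the stated exceptions: B relates back to May 1, 2018 (work commenced); D missed the 30-day window (128 days after the deed), so its recording date stands.
E, as an HOA assessment lien, has superpriority and ranks first.
The other liens, earliest effective date first: B (May 1, 2018), F (June 20, 2018), A (November 15, 2018), C (January 29, 2019), D (September 25, 2019).
E would otherwise be senior to D, so under the subordination agreement E and D exchange positions.

D, B, F, A, C, E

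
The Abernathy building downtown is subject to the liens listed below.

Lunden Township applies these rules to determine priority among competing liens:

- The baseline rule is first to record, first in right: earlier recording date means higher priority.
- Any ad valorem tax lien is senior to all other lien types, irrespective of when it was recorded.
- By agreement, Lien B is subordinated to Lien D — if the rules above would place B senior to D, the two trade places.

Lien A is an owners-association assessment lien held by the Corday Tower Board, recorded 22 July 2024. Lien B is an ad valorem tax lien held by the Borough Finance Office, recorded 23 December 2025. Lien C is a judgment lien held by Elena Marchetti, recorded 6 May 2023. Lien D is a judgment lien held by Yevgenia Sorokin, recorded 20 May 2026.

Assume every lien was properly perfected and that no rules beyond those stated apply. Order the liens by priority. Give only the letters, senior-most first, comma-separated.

As an ad valorem tax lien, B is senior to every other lien.
The other liens, earliest effective date first: C (6 May 2023), A (22 July 2024), D (20 May 2026).
The subordination applies — B was senior to D — so B and D swap.

D, C, A, B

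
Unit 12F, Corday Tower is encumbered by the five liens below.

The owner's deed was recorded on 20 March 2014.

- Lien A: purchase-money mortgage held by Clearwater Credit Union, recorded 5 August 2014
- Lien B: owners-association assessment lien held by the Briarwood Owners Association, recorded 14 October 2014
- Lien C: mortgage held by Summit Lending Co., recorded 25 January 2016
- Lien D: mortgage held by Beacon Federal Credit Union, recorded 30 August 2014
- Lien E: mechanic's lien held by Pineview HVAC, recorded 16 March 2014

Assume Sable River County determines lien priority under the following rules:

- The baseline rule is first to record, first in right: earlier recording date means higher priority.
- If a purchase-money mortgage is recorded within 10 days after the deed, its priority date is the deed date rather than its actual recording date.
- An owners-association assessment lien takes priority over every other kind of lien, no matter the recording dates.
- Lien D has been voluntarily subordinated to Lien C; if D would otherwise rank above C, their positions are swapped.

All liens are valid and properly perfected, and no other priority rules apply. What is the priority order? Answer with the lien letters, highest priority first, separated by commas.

B, E, A, C, D

Adjusting effective dates: A was recorded 138 days after the deed — beyond 10 days — so no relation-back applies.
B is an owners-association assessment lien, so it outranks all other liens regardless of date.
Among the remaining liens, by effective date: E (16 March 2014), A (5 August 2014), D (30 August 2014), C (25 January 2016).
Because D would otherwise rank above C, the subordination swaps them.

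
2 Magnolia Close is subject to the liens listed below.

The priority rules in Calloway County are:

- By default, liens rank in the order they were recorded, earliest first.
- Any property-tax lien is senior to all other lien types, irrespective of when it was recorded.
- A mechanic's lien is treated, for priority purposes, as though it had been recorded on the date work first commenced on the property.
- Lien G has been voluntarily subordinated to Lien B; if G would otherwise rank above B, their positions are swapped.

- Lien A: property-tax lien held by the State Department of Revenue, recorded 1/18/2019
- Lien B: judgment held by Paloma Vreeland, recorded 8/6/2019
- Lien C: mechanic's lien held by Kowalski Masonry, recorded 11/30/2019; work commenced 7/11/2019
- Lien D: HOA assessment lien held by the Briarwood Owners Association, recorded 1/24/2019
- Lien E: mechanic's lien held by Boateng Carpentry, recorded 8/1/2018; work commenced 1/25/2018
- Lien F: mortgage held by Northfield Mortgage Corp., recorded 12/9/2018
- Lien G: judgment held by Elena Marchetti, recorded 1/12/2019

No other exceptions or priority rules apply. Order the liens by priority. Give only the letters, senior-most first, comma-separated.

A, E, F, B, D, C, G

First, effective dates: C relates back to 7/11/2019 (work commenced); E's effective date is 1/25/2018, when work began.
A, as a property-tax lien, has superpriority and ranks first.
The other liens, earliest effective date first: E (1/25/2018), F (12/9/2018), G (1/12/2019), D (1/24/2019), C (7/11/2019), B (8/6/2019).
G would otherwise be senior to B, so under the subordination agreement G and B exchange positions.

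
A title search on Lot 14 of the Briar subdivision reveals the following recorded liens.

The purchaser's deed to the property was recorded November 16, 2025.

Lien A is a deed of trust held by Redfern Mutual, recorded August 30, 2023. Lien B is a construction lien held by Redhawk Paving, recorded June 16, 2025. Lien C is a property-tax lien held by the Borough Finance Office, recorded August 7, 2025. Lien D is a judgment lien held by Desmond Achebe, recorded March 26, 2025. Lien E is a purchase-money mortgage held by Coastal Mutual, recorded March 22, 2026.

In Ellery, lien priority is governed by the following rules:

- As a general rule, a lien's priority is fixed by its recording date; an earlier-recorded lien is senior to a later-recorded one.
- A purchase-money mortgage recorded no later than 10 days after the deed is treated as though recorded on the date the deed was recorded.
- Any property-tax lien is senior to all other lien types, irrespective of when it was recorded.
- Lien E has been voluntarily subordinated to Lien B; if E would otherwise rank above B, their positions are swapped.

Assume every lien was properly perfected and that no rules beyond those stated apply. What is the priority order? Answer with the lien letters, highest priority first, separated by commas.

Adjusting effective dates: E missed the 10-day window (126 days after the deed), so its recording date stands.
As a property-tax lien, C is senior to every other lien.
Among the remaining liens, by effective date: A (August 30, 2023), D (March 26, 2025), B (June 16, 2025), E (March 22, 2026).
E is already junior to B, so the subordination agreement changes nothing.

C, A, D, B, E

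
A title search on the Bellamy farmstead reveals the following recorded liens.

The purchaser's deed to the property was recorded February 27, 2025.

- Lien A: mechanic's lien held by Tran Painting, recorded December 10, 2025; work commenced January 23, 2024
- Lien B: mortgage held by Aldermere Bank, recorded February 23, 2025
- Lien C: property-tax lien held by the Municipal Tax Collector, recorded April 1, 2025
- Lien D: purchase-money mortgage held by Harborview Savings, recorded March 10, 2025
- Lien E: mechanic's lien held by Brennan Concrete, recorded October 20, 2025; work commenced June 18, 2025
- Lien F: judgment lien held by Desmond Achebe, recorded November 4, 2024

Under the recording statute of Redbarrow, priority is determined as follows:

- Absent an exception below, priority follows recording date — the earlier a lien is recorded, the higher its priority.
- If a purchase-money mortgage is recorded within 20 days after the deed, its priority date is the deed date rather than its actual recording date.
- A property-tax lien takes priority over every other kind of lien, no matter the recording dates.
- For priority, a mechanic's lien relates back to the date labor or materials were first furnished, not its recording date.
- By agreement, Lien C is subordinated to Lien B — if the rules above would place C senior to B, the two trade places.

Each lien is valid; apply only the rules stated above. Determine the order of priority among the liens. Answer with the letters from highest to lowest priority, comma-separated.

B, A, F, C, D, E

Effective dates after the stated exceptions: A relates back to January 23, 2024 (work commenced); D relates back to the deed date February 27, 2025; E's effective date is June 18, 2025, when work began.
C, as a property-tax lien, has superpriority and ranks first.
Ordering the rest by effective date: A (January 23, 2024), F (November 4, 2024), B (February 23, 2025), D (February 27, 2025), E (June 18, 2025).
Because C would otherwise rank above B, the subordination swaps them.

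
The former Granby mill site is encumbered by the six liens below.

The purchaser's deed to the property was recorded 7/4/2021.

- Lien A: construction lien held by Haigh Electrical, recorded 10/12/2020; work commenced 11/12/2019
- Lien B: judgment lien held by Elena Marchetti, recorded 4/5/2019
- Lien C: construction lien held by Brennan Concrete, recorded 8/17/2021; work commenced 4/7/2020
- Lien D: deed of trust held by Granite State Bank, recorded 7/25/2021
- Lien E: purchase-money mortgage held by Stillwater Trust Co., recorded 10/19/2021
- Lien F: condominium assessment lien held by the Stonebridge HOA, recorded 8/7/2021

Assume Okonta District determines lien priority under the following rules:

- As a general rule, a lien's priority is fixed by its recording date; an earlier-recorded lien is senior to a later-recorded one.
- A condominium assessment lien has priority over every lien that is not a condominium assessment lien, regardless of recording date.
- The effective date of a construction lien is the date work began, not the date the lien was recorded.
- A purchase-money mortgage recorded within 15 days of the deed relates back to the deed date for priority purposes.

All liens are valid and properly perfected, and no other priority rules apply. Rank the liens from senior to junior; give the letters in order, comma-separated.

First, effective dates: A relates back to 11/12/2019 (work commenced); C relates back to 4/7/2020 (work commenced); E was recorded 107 days after the deed, outside the 15-day window, so it keeps its recording date.
F is a condominium assessment lien, so it outranks all other liens regardless of date.
The other liens, earliest effective date first: B (4/5/2019), A (11/12/2019), C (4/7/2020), D (7/25/2021), E (10/19/2021).

F, B, A, C, D, E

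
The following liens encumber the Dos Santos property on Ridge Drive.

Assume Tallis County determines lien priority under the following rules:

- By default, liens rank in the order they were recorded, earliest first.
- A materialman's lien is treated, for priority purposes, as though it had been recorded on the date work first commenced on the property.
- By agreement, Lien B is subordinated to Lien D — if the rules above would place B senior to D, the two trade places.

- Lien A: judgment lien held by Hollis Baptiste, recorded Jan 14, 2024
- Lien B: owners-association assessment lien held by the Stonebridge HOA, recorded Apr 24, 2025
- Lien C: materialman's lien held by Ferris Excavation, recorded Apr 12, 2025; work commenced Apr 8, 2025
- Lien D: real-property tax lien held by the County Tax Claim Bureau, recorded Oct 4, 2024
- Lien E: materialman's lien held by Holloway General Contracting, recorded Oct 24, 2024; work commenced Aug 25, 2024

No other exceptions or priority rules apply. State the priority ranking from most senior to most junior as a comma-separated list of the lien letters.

Effective dates after the stated exceptions: C relates back to Apr 8, 2025 (work commenced); E is treated as recorded Aug 25, 2024, the work-commencement date.
Ordering by effective date: A (Jan 14, 2024), E (Aug 25, 2024), D (Oct 4, 2024), C (Apr 8, 2025), B (Apr 24, 2025).
B already ranks below D; the subordination has no effect.

A, E, D, C, B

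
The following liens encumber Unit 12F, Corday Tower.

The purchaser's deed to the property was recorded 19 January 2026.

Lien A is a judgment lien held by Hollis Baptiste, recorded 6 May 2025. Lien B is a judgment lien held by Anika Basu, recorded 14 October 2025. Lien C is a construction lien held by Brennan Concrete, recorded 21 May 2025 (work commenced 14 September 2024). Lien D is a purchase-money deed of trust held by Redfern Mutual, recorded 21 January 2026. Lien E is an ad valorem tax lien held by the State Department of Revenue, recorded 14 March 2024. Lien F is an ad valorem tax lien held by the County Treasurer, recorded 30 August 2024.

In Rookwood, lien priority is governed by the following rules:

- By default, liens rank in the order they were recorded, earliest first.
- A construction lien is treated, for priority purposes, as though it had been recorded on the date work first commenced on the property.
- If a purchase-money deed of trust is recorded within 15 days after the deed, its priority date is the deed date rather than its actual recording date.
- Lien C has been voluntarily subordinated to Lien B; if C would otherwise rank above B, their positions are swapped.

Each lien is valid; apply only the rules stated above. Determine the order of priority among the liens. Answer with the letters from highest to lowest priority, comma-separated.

First, effective dates: C relates back to 14 September 2024 (work commenced); D's effective date is the deed date, 19 January 2026.
Sorted by effective date: E (14 March 2024), F (30 August 2024), C (14 September 2024), A (6 May 2025), B (14 October 2025), D (19 January 2026).
The subordination applies — C was senior to B — so C and B swap.

E, F, B, A, C, D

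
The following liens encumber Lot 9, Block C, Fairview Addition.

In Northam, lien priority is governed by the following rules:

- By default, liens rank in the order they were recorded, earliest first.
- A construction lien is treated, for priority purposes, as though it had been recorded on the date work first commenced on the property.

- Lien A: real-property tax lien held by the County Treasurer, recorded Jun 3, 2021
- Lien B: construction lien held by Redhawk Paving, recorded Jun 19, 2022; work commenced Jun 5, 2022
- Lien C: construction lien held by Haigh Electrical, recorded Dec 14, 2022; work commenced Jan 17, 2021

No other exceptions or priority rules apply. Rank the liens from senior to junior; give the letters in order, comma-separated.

Effective dates after the stated exceptions: B's effective date is Jun 5, 2022, when work began; C's effective date is Jan 17, 2021, when work began.
By effective date, earliest first: C (Jan 17, 2021), A (Jun 3, 2021), B (Jun 5, 2022).

C, A, B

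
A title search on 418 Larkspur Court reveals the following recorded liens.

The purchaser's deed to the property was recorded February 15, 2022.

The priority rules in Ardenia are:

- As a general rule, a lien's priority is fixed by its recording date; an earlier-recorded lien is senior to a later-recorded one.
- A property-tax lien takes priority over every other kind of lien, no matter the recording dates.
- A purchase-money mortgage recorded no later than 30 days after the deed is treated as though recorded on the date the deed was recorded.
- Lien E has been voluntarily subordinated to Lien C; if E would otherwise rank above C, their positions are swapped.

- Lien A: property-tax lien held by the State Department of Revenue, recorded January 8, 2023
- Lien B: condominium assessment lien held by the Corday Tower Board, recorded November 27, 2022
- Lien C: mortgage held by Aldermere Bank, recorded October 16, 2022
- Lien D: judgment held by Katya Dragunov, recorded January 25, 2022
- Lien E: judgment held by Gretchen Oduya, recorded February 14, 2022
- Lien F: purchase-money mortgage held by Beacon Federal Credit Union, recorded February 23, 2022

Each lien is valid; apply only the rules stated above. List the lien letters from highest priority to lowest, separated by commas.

First, effective dates: F was recorded within the 30-day window, so its effective date is the deed date February 15, 2022.
A, as a property-tax lien, has superpriority and ranks first.
The other liens, earliest effective date first: D (January 25, 2022), E (February 14, 2022), F (February 15, 2022), C (October 16, 2022), B (November 27, 2022).
Because E would otherwise rank above C, the subordination swaps them.

A, D, C, F, E, B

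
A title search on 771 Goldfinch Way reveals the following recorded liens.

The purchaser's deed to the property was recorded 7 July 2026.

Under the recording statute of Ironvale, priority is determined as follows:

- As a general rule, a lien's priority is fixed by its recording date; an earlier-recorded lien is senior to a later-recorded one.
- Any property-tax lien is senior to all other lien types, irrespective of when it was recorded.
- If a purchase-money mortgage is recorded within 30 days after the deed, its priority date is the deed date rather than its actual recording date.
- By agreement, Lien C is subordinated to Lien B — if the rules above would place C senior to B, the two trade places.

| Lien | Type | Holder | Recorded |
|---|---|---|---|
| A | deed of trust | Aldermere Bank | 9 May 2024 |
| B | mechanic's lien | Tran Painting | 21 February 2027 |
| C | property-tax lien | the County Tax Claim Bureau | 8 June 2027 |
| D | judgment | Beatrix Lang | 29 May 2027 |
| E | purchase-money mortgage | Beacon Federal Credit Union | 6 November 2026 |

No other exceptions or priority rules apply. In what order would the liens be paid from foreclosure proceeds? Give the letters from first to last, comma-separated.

Effective dates after the stated exceptions: E was recorded 122 days after the deed, outside the 30-day window, so it keeps its recording date.
C, as a property-tax lien, has superpriority and ranks first.
Among the remaining liens, by effective date: A (9 May 2024), E (6 November 2026), B (21 February 2027), D (29 May 2027).
The subordination applies — C was senior to B — so C and B swap.

B, A, E, C, D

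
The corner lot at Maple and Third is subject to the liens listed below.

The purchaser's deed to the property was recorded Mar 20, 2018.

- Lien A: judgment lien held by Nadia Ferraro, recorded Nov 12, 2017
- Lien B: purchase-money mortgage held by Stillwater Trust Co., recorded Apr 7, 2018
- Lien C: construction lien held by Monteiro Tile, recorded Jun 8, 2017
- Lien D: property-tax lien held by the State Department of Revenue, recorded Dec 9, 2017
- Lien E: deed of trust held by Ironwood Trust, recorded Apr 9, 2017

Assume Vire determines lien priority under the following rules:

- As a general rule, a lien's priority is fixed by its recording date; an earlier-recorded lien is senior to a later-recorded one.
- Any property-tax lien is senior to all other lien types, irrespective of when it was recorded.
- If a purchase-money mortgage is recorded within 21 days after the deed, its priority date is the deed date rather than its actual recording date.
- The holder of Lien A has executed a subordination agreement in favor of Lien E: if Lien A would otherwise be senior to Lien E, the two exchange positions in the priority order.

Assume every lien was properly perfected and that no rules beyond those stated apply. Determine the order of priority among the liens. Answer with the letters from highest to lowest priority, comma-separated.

D, E, C, A, B

Effective dates: B relates back to the deed date Mar 20, 2018.
D is a property-tax lien and takes priority over every other lien.
The other liens, earliest effective date first: E (Apr 9, 2017), C (Jun 8, 2017), A (Nov 12, 2017), B (Mar 20, 2018).
A is already junior to E, so the subordination agreement changes nothing.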